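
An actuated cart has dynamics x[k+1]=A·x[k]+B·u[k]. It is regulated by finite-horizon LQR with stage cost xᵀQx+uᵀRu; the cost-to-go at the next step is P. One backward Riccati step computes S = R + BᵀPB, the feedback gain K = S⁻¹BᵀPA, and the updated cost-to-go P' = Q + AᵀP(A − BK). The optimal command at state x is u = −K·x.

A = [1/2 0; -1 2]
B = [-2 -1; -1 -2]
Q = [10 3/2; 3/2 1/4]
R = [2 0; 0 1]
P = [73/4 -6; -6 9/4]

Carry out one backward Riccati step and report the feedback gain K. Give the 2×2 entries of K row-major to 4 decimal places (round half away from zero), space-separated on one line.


-0.5258 0.4736 0.2727 -0.5199

BᵀP = [-30.5000 9.7500; -6.2500 1.5000]
S = R + BᵀPB = [2 0; 0 1] + [51.2500 11.0000; 11.0000 3.2500] = [53.2500 11.0000; 11.0000 4.2500]
BᵀPA = [-25.0000 19.5000; -4.6250 3.0000]
K = S⁻¹·BᵀPA = [-0.5258 0.4736; 0.2727 -0.5199]
A−BK = [-0.2789 0.4273; -0.9804 1.4338]
AᵀP(A−BK) = [0.9283 -1.0647; -1.0647 1.3246]
P' = Q + AᵀP(A−BK) = [10.9283 0.4353; 0.4353 1.5746]
tr(P') = 12.5030


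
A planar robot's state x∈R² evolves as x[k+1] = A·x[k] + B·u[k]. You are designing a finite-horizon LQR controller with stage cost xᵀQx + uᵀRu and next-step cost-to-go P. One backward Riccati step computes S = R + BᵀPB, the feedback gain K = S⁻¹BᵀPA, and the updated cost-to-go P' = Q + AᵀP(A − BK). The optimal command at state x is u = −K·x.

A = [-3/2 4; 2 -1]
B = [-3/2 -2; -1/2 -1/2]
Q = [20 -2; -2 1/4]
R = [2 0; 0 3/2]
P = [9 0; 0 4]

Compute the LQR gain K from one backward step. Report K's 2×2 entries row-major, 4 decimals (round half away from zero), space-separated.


BᵀP = [-13.5000 -2.0000; -18.0000 -2.0000]
S = R + BᵀPB = [2 0; 0 3/2] + [21.2500 28.0000; 28.0000 37.0000] = [23.2500 28.0000; 28.0000 38.5000]
BᵀPA = [16.2500 -52.0000; 23.0000 -70.0000]
K = S⁻¹·BᵀPA = [-0.1654 -0.3780; 0.7177 -1.5433]
A−BK = [-0.3127 0.3465; 2.2762 -1.9606]
AᵀP(A−BK) = [22.4308 -20.3622; -20.3622 20.3150]
P' = Q + AᵀP(A−BK) = [42.4308 -22.3622; -22.3622 20.5650]
tr(P') = 62.9958

-0.1654 -0.3780 0.7177 -1.5433


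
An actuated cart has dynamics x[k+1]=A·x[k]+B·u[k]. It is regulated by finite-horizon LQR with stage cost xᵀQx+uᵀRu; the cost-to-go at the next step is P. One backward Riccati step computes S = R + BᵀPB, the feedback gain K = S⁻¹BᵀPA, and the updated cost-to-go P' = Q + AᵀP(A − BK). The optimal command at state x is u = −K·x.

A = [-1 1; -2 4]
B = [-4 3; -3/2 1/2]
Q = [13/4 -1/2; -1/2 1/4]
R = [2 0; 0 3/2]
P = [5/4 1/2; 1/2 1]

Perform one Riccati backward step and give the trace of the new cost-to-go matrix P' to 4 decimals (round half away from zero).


BᵀP = [-5.7500 -3.5000; 4.0000 2.0000]
S = R + BᵀPB = [2 0; 0 3/2] + [28.2500 -19.0000; -19.0000 13.0000] = [30.2500 -19.0000; -19.0000 14.5000]
BᵀPA = [12.7500 -19.7500; -8.0000 12.0000]
K = S⁻¹·BᵀPA = [0.4235 -0.7520; 0.0032 -0.1578]
A−BK = [0.6844 -1.5346; -1.3663 2.9509]
AᵀP(A−BK) = [1.8760 -3.9243; -3.9243 8.2915]
P' = Q + AᵀP(A−BK) = [5.1260 -4.4243; -4.4243 8.5415]
tr(P') = 13.6675

13.6675


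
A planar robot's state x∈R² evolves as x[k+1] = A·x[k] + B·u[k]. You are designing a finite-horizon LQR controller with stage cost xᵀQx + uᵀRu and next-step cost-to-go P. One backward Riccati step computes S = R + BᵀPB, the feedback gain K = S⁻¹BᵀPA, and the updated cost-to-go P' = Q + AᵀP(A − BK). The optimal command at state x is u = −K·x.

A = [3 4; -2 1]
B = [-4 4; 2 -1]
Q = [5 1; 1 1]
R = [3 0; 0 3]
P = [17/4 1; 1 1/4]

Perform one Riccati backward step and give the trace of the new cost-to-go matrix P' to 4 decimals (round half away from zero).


BᵀP = [-15.0000 -3.5000; 16.0000 3.7500]
S = R + BᵀPB = [3 0; 0 3] + [53.0000 -56.5000; -56.5000 60.2500] = [56.0000 -56.5000; -56.5000 63.2500]
BᵀPA = [-38.0000 -63.5000; 40.5000 67.7500]
K = S⁻¹·BᵀPA = [-0.3295 -0.5390; 0.3460 0.5897]
A−BK = [0.2981 -0.5147; -0.9950 2.6676]
AᵀP(A−BK) = [0.7168 1.1365; 1.1365 2.0736]
P' = Q + AᵀP(A−BK) = [5.7168 2.1365; 2.1365 3.0736]
tr(P') = 8.7904

8.7904


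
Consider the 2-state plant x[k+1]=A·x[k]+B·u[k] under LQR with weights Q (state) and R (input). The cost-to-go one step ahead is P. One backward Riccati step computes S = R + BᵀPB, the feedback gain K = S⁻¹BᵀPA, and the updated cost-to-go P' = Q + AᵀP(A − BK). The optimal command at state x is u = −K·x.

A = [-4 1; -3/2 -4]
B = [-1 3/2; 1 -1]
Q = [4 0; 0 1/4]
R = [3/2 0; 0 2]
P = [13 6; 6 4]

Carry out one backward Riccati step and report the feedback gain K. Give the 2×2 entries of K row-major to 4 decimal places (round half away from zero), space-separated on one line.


0.3009 -0.9530 -3.4169 -0.8464

BᵀP = [-7.0000 -2.0000; 13.5000 5.0000]
S = R + BᵀPB = [3/2 0; 0 2] + [5.0000 -8.5000; -8.5000 15.2500] = [6.5000 -8.5000; -8.5000 17.2500]
BᵀPA = [31.0000 1.0000; -61.5000 -6.5000]
K = S⁻¹·BᵀPA = [0.3009 -0.9530; -3.4169 -0.8464]
A−BK = [1.4263 1.3166; -5.2179 -3.8934]
AᵀP(A−BK) = [69.5298 36.4890; 36.4890 24.4514]
P' = Q + AᵀP(A−BK) = [73.5298 36.4890; 36.4890 24.7014]
tr(P') = 98.2312


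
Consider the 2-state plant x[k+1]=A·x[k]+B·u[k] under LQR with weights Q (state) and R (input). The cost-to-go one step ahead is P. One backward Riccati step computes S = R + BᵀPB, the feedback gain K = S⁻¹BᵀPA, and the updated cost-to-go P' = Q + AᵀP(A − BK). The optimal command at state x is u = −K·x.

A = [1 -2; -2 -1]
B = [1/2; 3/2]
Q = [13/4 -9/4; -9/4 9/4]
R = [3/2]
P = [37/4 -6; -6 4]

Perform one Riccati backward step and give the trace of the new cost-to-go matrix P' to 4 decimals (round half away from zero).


34.8443

BᵀP = [-4.3750 3.0000]
S = R + BᵀPB = [3/2] + [2.3125] = [3.8125]
BᵀPA = [-10.3750 5.7500]
K = S⁻¹·BᵀPA = [-2.7213 1.5082]
A−BK = [2.3607 -2.7541; 2.0820 -3.2623]
AᵀP(A−BK) = [21.0164 -12.8525; -12.8525 8.3279]
P' = Q + AᵀP(A−BK) = [24.2664 -15.1025; -15.1025 10.5779]
tr(P') = 34.8443


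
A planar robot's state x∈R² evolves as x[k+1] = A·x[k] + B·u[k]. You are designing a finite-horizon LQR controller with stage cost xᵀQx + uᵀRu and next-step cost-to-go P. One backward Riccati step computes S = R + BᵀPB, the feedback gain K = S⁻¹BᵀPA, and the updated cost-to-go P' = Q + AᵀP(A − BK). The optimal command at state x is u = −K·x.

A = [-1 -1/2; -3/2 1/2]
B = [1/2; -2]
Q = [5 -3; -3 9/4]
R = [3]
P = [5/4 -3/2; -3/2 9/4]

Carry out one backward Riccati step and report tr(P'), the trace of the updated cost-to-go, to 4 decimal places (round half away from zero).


BᵀP = [3.6250 -5.2500]
S = R + BᵀPB = [3] + [12.3125] = [15.3125]
BᵀPA = [4.2500 -4.4375]
K = S⁻¹·BᵀPA = [0.2776 -0.2898]
A−BK = [-1.1388 -0.3551; -0.9449 -0.0796]
AᵀP(A−BK) = [0.6329 -0.2059; -0.2059 0.3390]
P' = Q + AᵀP(A−BK) = [5.6329 -3.2059; -3.2059 2.5890]
tr(P') = 8.2219

8.2219


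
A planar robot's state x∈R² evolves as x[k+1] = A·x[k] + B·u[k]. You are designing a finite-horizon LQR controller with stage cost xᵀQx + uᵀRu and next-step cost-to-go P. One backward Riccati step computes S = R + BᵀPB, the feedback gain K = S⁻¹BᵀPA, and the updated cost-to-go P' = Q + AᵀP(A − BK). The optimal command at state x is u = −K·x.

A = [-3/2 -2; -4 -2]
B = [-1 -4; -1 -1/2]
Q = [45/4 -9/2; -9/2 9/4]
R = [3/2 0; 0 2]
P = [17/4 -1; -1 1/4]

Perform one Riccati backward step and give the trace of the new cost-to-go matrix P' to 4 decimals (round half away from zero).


14.0900

BᵀP = [-3.2500 0.7500; -16.5000 3.8750]
S = R + BᵀPB = [3/2 0; 0 2] + [2.5000 12.6250; 12.6250 64.0625] = [4.0000 12.6250; 12.6250 66.0625]
BᵀPA = [1.8750 5.0000; 9.2500 25.2500]
K = S⁻¹·BᵀPA = [0.0676 0.1100; 0.1271 0.3612]
A−BK = [-0.9240 -0.4452; -3.8689 -1.7094]
AᵀP(A−BK) = [0.2601 0.2027; 0.2027 0.3299]
P' = Q + AᵀP(A−BK) = [11.5101 -4.2973; -4.2973 2.5799]
tr(P') = 14.0900


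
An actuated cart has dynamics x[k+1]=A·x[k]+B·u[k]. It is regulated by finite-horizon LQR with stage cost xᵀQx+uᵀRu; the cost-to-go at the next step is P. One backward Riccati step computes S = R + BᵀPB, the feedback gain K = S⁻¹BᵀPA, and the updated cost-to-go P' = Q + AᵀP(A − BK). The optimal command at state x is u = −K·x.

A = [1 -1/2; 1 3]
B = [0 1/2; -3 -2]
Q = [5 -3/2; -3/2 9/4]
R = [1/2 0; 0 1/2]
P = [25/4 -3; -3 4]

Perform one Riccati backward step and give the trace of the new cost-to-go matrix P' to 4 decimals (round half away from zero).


BᵀP = [9.0000 -12.0000; 9.1250 -9.5000]
S = R + BᵀPB = [1/2 0; 0 1/2] + [36.0000 28.5000; 28.5000 23.5625] = [36.5000 28.5000; 28.5000 24.0625]
BᵀPA = [-3.0000 -40.5000; -0.3750 -33.0625]
K = S⁻¹·BᵀPA = [-0.9314 -0.4884; 1.0876 -0.7956]
A−BK = [0.4562 -0.1022; 0.3810 -0.0563]
AᵀP(A−BK) = [1.8637 -0.3885; -0.3885 0.4792]
P' = Q + AᵀP(A−BK) = [6.8637 -1.8885; -1.8885 2.7292]
tr(P') = 9.5929

9.5929


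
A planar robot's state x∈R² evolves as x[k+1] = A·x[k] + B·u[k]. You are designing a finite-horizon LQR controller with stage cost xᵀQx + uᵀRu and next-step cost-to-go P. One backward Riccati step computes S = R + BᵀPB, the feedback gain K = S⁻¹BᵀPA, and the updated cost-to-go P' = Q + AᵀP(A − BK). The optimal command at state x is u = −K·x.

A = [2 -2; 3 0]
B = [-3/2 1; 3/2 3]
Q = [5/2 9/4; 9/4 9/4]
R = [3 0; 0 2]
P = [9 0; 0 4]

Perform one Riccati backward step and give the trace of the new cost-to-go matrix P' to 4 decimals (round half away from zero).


BᵀP = [-13.5000 6.0000; 9.0000 12.0000]
S = R + BᵀPB = [3 0; 0 2] + [29.2500 4.5000; 4.5000 45.0000] = [32.2500 4.5000; 4.5000 47.0000]
BᵀPA = [-9.0000 27.0000; 54.0000 -18.0000]
K = S⁻¹·BᵀPA = [-0.4453 0.9027; 1.1916 -0.4694]
A−BK = [0.1404 -0.1765; 0.0933 0.0542]
AᵀP(A−BK) = [3.6469 -2.5276; -2.5276 3.1775]
P' = Q + AᵀP(A−BK) = [6.1469 -0.2776; -0.2776 5.4275]
tr(P') = 11.5745

11.5745


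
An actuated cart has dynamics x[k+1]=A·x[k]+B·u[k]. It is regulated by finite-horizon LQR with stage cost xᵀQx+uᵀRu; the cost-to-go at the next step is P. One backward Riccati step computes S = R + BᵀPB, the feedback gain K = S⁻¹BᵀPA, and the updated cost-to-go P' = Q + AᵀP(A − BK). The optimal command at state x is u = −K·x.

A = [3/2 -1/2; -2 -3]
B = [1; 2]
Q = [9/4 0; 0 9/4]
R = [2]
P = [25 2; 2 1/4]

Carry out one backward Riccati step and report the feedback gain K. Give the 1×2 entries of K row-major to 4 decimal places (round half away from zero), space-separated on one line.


1.0694 -0.6111

BᵀP = [29.0000 2.5000]
S = R + BᵀPB = [2] + [34.0000] = [36.0000]
BᵀPA = [38.5000 -22.0000]
K = S⁻¹·BᵀPA = [1.0694 -0.6111]
A−BK = [0.4306 0.1111; -4.1389 -1.7778]
AᵀP(A−BK) = [4.0764 -0.7222; -0.7222 1.0556]
P' = Q + AᵀP(A−BK) = [6.3264 -0.7222; -0.7222 3.3056]
tr(P') = 9.6319


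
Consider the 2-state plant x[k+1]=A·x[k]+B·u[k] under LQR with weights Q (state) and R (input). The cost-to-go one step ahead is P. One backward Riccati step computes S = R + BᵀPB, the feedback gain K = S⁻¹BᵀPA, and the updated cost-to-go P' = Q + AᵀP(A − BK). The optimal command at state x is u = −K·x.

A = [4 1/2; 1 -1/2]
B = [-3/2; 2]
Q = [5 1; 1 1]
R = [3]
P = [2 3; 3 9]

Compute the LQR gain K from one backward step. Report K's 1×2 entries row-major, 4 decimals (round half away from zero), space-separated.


1.0000 -0.2059

BᵀP = [3.0000 13.5000]
S = R + BᵀPB = [3] + [22.5000] = [25.5000]
BᵀPA = [25.5000 -5.2500]
K = S⁻¹·BᵀPA = [1.0000 -0.2059]
A−BK = [5.5000 0.1912; -1.0000 -0.0882]
AᵀP(A−BK) = [39.5000 0.2500; 0.2500 0.1691]
P' = Q + AᵀP(A−BK) = [44.5000 1.2500; 1.2500 1.1691]
tr(P') = 45.6691


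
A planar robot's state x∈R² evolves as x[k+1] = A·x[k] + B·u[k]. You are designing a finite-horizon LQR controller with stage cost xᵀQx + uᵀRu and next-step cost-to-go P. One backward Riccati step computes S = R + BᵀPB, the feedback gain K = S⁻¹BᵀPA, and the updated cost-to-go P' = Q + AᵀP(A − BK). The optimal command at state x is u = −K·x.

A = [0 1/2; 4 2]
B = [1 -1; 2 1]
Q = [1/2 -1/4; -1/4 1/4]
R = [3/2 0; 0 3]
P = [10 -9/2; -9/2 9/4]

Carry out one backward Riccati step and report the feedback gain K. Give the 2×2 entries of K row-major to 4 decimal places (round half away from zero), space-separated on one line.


BᵀP = [1.0000 0.0000; -14.5000 6.7500]
S = R + BᵀPB = [3/2 0; 0 3] + [1.0000 -1.0000; -1.0000 21.2500] = [2.5000 -1.0000; -1.0000 24.2500]
BᵀPA = [0.0000 0.5000; 27.0000 6.2500]
K = S⁻¹·BᵀPA = [0.4528 0.3082; 1.1321 0.2704]
A−BK = [0.6792 0.4623; 1.9623 1.1132]
AᵀP(A−BK) = [5.4340 1.6981; 1.6981 0.6557]
P' = Q + AᵀP(A−BK) = [5.9340 1.4481; 1.4481 0.9057]
tr(P') = 6.8396

0.4528 0.3082 1.1321 0.2704


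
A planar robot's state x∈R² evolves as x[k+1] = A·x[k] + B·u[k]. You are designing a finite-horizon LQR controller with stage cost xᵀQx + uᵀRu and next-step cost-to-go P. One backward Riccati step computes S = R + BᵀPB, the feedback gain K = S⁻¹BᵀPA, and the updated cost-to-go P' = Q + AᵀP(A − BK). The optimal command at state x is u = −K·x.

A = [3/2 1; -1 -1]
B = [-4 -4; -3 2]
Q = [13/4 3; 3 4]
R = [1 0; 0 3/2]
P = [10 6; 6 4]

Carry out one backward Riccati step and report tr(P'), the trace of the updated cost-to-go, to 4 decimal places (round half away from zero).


BᵀP = [-58.0000 -36.0000; -28.0000 -16.0000]
S = R + BᵀPB = [1 0; 0 3/2] + [340.0000 160.0000; 160.0000 80.0000] = [341.0000 160.0000; 160.0000 81.5000]
BᵀPA = [-51.0000 -22.0000; -26.0000 -12.0000]
K = S⁻¹·BᵀPA = [0.0016 0.0580; -0.3222 -0.2610]
A−BK = [0.2178 0.1878; -0.3509 -0.3041]
AᵀP(A−BK) = [0.2055 0.1693; 0.1693 0.1428]
P' = Q + AᵀP(A−BK) = [3.4555 3.1693; 3.1693 4.1428]
tr(P') = 7.5983

7.5983


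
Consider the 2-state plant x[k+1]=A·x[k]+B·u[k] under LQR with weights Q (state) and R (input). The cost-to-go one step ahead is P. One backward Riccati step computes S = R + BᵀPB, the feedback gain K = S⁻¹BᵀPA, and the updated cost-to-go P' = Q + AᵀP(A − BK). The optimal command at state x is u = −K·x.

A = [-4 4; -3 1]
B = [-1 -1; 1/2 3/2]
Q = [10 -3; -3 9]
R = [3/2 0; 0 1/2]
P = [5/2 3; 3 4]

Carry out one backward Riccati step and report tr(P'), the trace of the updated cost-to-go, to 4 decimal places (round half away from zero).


BᵀP = [-1.0000 -1.0000; 2.0000 3.0000]
S = R + BᵀPB = [3/2 0; 0 1/2] + [0.5000 -0.5000; -0.5000 2.5000] = [2.0000 -0.5000; -0.5000 3.0000]
BᵀPA = [7.0000 -5.0000; -17.0000 11.0000]
K = S⁻¹·BᵀPA = [2.1739 -1.6522; -5.3043 3.3913]
A−BK = [-7.1304 5.7391; 3.8696 -3.2609]
AᵀP(A−BK) = [42.6087 -30.7826; -30.7826 22.4348]
P' = Q + AᵀP(A−BK) = [52.6087 -33.7826; -33.7826 31.4348]
tr(P') = 84.0435

84.0435


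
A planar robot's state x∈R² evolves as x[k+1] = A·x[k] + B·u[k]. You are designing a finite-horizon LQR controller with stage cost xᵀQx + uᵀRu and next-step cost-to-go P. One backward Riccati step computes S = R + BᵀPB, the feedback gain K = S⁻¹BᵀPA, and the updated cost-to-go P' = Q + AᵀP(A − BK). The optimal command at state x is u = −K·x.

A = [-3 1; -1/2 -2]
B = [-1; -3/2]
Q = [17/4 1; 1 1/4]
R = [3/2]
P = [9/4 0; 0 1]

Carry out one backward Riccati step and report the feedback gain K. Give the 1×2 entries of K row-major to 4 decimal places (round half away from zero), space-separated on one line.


BᵀP = [-2.2500 -1.5000]
S = R + BᵀPB = [3/2] + [4.5000] = [6.0000]
BᵀPA = [7.5000 0.7500]
K = S⁻¹·BᵀPA = [1.2500 0.1250]
A−BK = [-1.7500 1.1250; 1.3750 -1.8125]
AᵀP(A−BK) = [11.1250 -6.6875; -6.6875 6.1563]
P' = Q + AᵀP(A−BK) = [15.3750 -5.6875; -5.6875 6.4063]
tr(P') = 21.7813

1.2500 0.1250


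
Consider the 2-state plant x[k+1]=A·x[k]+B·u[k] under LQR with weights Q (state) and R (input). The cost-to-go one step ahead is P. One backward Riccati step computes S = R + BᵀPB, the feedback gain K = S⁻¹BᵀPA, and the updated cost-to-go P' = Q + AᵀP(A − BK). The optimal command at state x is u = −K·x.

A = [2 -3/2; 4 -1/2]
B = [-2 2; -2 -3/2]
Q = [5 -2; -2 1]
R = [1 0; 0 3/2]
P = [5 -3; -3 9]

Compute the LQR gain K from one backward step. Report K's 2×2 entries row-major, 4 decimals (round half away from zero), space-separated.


BᵀP = [-4.0000 -12.0000; 14.5000 -19.5000]
S = R + BᵀPB = [1 0; 0 3/2] + [32.0000 10.0000; 10.0000 58.2500] = [33.0000 10.0000; 10.0000 59.7500]
BᵀPA = [-56.0000 12.0000; -49.0000 -12.0000]
K = S⁻¹·BᵀPA = [-1.5258 0.4472; -0.5647 -0.2757]
A−BK = [0.0777 -0.0543; 0.1012 -0.0192]
AᵀP(A−BK) = [2.8818 -0.4664; -0.4664 0.3258]
P' = Q + AᵀP(A−BK) = [7.8818 -2.4664; -2.4664 1.3258]
tr(P') = 9.2076

-1.5258 0.4472 -0.5647 -0.2757


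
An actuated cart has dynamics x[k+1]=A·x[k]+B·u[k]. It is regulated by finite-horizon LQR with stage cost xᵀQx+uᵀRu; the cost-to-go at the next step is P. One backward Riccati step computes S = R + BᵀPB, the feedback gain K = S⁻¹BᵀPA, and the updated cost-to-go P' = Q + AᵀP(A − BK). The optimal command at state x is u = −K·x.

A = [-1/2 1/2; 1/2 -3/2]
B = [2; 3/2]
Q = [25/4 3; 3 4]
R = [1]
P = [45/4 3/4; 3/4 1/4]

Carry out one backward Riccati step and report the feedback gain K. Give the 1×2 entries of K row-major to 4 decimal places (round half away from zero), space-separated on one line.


BᵀP = [23.6250 1.8750]
S = R + BᵀPB = [1] + [50.0625] = [51.0625]
BᵀPA = [-10.8750 9.0000]
K = S⁻¹·BᵀPA = [-0.2130 0.1763]
A−BK = [-0.0741 0.1475; 0.8195 -1.7644]
AᵀP(A−BK) = [0.1839 -0.3332; -0.3332 0.6637]
P' = Q + AᵀP(A−BK) = [6.4339 2.6668; 2.6668 4.6637]
tr(P') = 11.0976

-0.2130 0.1763


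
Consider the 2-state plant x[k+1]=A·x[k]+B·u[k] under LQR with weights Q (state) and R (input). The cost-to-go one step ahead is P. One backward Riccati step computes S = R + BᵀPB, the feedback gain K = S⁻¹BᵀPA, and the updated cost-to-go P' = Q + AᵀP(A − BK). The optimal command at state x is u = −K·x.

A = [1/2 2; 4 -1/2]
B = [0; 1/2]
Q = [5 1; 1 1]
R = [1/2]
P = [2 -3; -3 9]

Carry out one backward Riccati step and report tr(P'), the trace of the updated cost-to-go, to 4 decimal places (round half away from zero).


BᵀP = [-1.5000 4.5000]
S = R + BᵀPB = [1/2] + [2.2500] = [2.7500]
BᵀPA = [17.2500 -5.2500]
K = S⁻¹·BᵀPA = [6.2727 -1.9091]
A−BK = [0.5000 2.0000; 0.8636 0.4545]
AᵀP(A−BK) = [24.2955 -6.3182; -6.3182 6.2273]
P' = Q + AᵀP(A−BK) = [29.2955 -5.3182; -5.3182 7.2273]
tr(P') = 36.5227

36.5227


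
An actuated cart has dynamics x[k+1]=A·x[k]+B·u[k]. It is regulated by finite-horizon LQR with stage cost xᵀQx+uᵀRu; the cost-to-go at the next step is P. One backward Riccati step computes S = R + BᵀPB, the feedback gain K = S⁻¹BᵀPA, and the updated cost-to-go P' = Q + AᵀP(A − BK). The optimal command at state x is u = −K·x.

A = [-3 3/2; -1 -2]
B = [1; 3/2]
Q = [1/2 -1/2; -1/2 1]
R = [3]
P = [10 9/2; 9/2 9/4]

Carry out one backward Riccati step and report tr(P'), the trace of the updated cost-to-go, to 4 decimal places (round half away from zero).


BᵀP = [16.7500 7.8750]
S = R + BᵀPB = [3] + [28.5625] = [31.5625]
BᵀPA = [-58.1250 9.3750]
K = S⁻¹·BᵀPA = [-1.8416 0.2970]
A−BK = [-1.1584 1.2030; 1.7624 -2.4455]
AᵀP(A−BK) = [12.2079 -2.9851; -2.9851 1.7153]
P' = Q + AᵀP(A−BK) = [12.7079 -3.4851; -3.4851 2.7153]
tr(P') = 15.4233

15.4233


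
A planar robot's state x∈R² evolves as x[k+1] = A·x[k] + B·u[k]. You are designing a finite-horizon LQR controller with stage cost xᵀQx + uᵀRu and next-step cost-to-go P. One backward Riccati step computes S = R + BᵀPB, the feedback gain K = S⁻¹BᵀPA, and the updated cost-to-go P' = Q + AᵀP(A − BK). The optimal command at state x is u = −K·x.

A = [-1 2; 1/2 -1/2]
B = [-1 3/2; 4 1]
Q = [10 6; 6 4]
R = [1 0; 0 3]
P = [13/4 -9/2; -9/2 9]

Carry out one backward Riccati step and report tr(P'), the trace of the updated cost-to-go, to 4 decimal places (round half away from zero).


BᵀP = [-21.2500 40.5000; 0.3750 2.2500]
S = R + BᵀPB = [1 0; 0 3] + [183.2500 8.6250; 8.6250 2.8125] = [184.2500 8.6250; 8.6250 5.8125]
BᵀPA = [41.5000 -62.7500; 0.7500 -0.3750]
K = S⁻¹·BᵀPA = [0.2356 -0.3627; -0.2205 0.4738]
A−BK = [-0.4337 0.9266; -0.2217 0.4772]
AᵀP(A−BK) = [0.3897 -0.8013; -0.8013 1.6653]
P' = Q + AᵀP(A−BK) = [10.3897 5.1987; 5.1987 5.6653]
tr(P') = 16.0549

16.0549


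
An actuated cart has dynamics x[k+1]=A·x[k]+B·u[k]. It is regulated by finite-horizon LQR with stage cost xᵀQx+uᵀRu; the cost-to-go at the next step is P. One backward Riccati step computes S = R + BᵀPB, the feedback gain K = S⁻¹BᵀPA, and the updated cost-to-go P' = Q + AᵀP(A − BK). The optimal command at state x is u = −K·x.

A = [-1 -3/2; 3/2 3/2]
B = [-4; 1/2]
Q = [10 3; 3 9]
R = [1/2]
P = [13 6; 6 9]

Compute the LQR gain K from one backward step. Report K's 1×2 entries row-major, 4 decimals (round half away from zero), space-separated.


0.1058 0.2369

BᵀP = [-49.0000 -19.5000]
S = R + BᵀPB = [1/2] + [186.2500] = [186.7500]
BᵀPA = [19.7500 44.2500]
K = S⁻¹·BᵀPA = [0.1058 0.2369]
A−BK = [-0.5770 -0.5522; 1.4471 1.3815]
AᵀP(A−BK) = [13.1613 12.5703; 12.5703 12.0151]
P' = Q + AᵀP(A−BK) = [23.1613 15.5703; 15.5703 21.0151]
tr(P') = 44.1764


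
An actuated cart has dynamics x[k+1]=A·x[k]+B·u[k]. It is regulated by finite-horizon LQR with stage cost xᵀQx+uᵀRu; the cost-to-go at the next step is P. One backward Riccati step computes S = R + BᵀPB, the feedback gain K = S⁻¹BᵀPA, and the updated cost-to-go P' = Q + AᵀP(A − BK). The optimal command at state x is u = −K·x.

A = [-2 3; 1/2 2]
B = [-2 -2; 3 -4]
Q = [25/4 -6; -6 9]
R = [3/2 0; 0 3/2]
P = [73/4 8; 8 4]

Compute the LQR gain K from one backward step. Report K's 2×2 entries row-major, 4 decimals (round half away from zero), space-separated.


BᵀP = [-12.5000 -4.0000; -68.5000 -32.0000]
S = R + BᵀPB = [3/2 0; 0 3/2] + [13.0000 41.0000; 41.0000 265.0000] = [14.5000 41.0000; 41.0000 266.5000]
BᵀPA = [23.0000 -45.5000; 121.0000 -269.5000]
K = S⁻¹·BᵀPA = [0.5352 -0.4930; 0.3717 -0.9354]
A−BK = [-0.1862 0.1432; 0.3811 -0.2628]
AᵀP(A−BK) = [0.7152 -0.9765; -0.9765 1.7254]
P' = Q + AᵀP(A−BK) = [6.9652 -6.9765; -6.9765 10.7254]
tr(P') = 17.6907

0.5352 -0.4930 0.3717 -0.9354


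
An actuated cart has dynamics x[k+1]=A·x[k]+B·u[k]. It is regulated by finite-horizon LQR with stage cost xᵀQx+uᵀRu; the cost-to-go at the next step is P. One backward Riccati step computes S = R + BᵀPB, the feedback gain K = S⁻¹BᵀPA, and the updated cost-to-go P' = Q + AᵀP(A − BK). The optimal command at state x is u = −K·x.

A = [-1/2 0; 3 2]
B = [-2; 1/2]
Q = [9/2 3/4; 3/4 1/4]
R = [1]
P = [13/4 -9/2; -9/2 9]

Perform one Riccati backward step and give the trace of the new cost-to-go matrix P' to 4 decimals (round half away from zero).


BᵀP = [-8.7500 13.5000]
S = R + BᵀPB = [1] + [24.2500] = [25.2500]
BᵀPA = [44.8750 27.0000]
K = S⁻¹·BᵀPA = [1.7772 1.0693]
A−BK = [3.0545 2.1386; 2.1114 1.4653]
AᵀP(A−BK) = [15.5594 10.5149; 10.5149 7.1287]
P' = Q + AᵀP(A−BK) = [20.0594 11.2649; 11.2649 7.3787]
tr(P') = 27.4381

27.4381


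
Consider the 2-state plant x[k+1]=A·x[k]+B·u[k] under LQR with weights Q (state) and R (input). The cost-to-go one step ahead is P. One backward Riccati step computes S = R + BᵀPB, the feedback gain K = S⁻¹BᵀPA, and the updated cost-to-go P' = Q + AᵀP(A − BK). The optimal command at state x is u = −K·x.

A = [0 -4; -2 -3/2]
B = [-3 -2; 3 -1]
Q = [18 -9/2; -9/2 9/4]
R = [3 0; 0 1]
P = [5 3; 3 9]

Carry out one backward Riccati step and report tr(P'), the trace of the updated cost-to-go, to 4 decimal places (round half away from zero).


BᵀP = [-6.0000 18.0000; -13.0000 -15.0000]
S = R + BᵀPB = [3 0; 0 1] + [72.0000 -6.0000; -6.0000 41.0000] = [75.0000 -6.0000; -6.0000 42.0000]
BᵀPA = [-36.0000 -3.0000; 30.0000 74.5000]
K = S⁻¹·BᵀPA = [-0.4277 0.1031; 0.6532 1.7885]
A−BK = [0.0231 -0.1137; -0.0636 -0.0207]
AᵀP(A−BK) = [1.0058 1.0549; 1.0549 3.3133]
P' = Q + AᵀP(A−BK) = [19.0058 -3.4451; -3.4451 5.5633]
tr(P') = 24.5691

24.5691


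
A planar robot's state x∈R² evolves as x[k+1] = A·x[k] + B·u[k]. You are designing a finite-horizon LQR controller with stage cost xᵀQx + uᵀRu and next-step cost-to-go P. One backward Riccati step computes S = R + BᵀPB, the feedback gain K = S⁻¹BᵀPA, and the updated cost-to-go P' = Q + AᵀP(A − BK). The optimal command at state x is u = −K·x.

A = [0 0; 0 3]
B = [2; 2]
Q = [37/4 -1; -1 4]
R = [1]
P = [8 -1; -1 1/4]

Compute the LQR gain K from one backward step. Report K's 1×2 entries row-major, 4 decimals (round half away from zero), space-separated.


0.0000 -0.1731

BᵀP = [14.0000 -1.5000]
S = R + BᵀPB = [1] + [25.0000] = [26.0000]
BᵀPA = [0.0000 -4.5000]
K = S⁻¹·BᵀPA = [0.0000 -0.1731]
A−BK = [0.0000 0.3462; 0.0000 3.3462]
AᵀP(A−BK) = [0.0000 0.0000; 0.0000 1.4712]
P' = Q + AᵀP(A−BK) = [9.2500 -1.0000; -1.0000 5.4712]
tr(P') = 14.7212


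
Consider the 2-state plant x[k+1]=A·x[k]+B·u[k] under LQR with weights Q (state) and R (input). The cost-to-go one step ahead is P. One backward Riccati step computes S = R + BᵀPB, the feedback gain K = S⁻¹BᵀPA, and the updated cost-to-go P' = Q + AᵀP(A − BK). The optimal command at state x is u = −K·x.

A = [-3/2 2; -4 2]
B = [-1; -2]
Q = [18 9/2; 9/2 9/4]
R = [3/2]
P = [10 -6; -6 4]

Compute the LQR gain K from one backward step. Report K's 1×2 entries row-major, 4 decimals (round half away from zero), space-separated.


1.4286 0.0000

BᵀP = [2.0000 -2.0000]
S = R + BᵀPB = [3/2] + [2.0000] = [3.5000]
BᵀPA = [5.0000 0.0000]
K = S⁻¹·BᵀPA = [1.4286 0.0000]
A−BK = [-0.0714 2.0000; -1.1429 2.0000]
AᵀP(A−BK) = [7.3571 4.0000; 4.0000 8.0000]
P' = Q + AᵀP(A−BK) = [25.3571 8.5000; 8.5000 10.2500]
tr(P') = 35.6071


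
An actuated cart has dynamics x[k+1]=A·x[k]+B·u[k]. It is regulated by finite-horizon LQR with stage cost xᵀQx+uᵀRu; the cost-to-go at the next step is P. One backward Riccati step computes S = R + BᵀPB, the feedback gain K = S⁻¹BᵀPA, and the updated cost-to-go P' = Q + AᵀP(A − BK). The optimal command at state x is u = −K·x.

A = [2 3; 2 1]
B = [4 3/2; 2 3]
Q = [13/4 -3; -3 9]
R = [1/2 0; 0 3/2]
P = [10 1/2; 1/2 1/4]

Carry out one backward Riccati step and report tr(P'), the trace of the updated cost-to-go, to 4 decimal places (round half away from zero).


BᵀP = [41.0000 2.5000; 16.5000 1.5000]
S = R + BᵀPB = [1/2 0; 0 3/2] + [169.0000 69.0000; 69.0000 29.2500] = [169.5000 69.0000; 69.0000 30.7500]
BᵀPA = [87.0000 125.5000; 36.0000 51.0000]
K = S⁻¹·BᵀPA = [0.4239 0.7539; 0.2195 -0.0333]
A−BK = [-0.0249 0.0341; 0.4938 -0.4081]
AᵀP(A−BK) = [0.2170 0.1035; 0.1035 0.3252]
P' = Q + AᵀP(A−BK) = [3.4670 -2.8965; -2.8965 9.3252]
tr(P') = 12.7922

12.7922


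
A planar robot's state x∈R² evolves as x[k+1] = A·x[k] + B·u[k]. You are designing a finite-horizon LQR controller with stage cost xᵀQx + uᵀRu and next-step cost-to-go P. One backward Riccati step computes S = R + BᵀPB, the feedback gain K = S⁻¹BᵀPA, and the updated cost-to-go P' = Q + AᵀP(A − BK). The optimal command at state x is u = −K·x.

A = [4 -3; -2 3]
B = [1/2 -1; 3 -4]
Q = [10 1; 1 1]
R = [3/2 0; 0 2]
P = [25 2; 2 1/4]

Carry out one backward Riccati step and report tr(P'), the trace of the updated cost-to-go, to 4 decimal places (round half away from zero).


BᵀP = [18.5000 1.7500; -33.0000 -3.0000]
S = R + BᵀPB = [3/2 0; 0 2] + [14.5000 -25.5000; -25.5000 45.0000] = [16.0000 -25.5000; -25.5000 47.0000]
BᵀPA = [70.5000 -50.2500; -126.0000 90.0000]
K = S⁻¹·BᵀPA = [0.9877 -0.6560; -2.1450 1.5590]
A−BK = [1.3612 -1.1130; -13.5430 11.2039]
AᵀP(A−BK) = [29.1007 -22.8206; -22.8206 17.9779]
P' = Q + AᵀP(A−BK) = [39.1007 -21.8206; -21.8206 18.9779]
tr(P') = 58.0786

58.0786


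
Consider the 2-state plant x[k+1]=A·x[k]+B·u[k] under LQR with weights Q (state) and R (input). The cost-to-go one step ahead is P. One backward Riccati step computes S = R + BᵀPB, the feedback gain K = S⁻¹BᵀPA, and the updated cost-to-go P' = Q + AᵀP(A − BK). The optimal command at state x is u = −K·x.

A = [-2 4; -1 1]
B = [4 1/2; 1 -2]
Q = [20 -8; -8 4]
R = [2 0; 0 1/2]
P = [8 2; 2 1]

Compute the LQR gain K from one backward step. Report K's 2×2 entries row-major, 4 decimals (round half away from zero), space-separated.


BᵀP = [34.0000 9.0000; 0.0000 -1.0000]
S = R + BᵀPB = [2 0; 0 1/2] + [145.0000 -1.0000; -1.0000 2.0000] = [147.0000 -1.0000; -1.0000 2.5000]
BᵀPA = [-77.0000 145.0000; 1.0000 -1.0000]
K = S⁻¹·BᵀPA = [-0.5225 0.9864; 0.1910 -0.0055]
A−BK = [-0.0055 0.0573; -0.0955 0.0027]
AᵀP(A−BK) = [0.5757 -1.0450; -1.0450 1.9727]
P' = Q + AᵀP(A−BK) = [20.5757 -9.0450; -9.0450 5.9727]
tr(P') = 26.5484

-0.5225 0.9864 0.1910 -0.0055


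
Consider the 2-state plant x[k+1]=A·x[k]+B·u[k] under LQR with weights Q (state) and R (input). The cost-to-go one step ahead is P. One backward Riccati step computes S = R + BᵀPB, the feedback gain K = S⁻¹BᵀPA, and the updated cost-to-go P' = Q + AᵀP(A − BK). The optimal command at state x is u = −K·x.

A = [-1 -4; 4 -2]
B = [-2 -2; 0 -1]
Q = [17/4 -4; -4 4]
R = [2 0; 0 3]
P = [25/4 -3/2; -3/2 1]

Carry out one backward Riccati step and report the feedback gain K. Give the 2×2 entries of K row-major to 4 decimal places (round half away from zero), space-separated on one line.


BᵀP = [-12.5000 3.0000; -11.0000 2.0000]
S = R + BᵀPB = [2 0; 0 3] + [25.0000 22.0000; 22.0000 20.0000] = [27.0000 22.0000; 22.0000 23.0000]
BᵀPA = [24.5000 44.0000; 19.0000 40.0000]
K = S⁻¹·BᵀPA = [1.0620 0.9635; -0.1898 0.8175]
A−BK = [0.7445 -0.4380; 3.8102 -1.1825]
AᵀP(A−BK) = [11.8358 -1.1387; -1.1387 4.9051]
P' = Q + AᵀP(A−BK) = [16.0858 -5.1387; -5.1387 8.9051]
tr(P') = 24.9909

1.0620 0.9635 -0.1898 0.8175


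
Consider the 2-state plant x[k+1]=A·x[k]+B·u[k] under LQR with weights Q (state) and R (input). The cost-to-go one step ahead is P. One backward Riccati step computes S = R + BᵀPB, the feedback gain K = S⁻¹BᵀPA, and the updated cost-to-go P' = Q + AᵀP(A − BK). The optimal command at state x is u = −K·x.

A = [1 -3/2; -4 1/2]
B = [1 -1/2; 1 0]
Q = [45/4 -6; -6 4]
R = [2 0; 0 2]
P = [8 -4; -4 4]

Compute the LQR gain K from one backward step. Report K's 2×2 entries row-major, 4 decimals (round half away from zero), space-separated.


-0.4000 -0.5000 -3.2000 1.5000

BᵀP = [4.0000 0.0000; -4.0000 2.0000]
S = R + BᵀPB = [2 0; 0 2] + [4.0000 -2.0000; -2.0000 2.0000] = [6.0000 -2.0000; -2.0000 4.0000]
BᵀPA = [4.0000 -6.0000; -12.0000 7.0000]
K = S⁻¹·BᵀPA = [-0.4000 -0.5000; -3.2000 1.5000]
A−BK = [-0.2000 -0.2500; -3.6000 1.0000]
AᵀP(A−BK) = [67.2000 -26.0000; -26.0000 11.5000]
P' = Q + AᵀP(A−BK) = [78.4500 -32.0000; -32.0000 15.5000]
tr(P') = 93.9500


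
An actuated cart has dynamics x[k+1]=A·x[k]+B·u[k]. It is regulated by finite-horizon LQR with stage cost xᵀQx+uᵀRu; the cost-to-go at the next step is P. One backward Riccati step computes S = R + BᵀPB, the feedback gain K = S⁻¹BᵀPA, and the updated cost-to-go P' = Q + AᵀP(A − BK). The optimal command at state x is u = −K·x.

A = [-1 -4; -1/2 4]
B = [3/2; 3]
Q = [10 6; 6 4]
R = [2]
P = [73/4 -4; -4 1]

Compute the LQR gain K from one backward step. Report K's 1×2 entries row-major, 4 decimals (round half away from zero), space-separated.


BᵀP = [15.3750 -3.0000]
S = R + BᵀPB = [2] + [14.0625] = [16.0625]
BᵀPA = [-13.8750 -73.5000]
K = S⁻¹·BᵀPA = [-0.8638 -4.5759]
A−BK = [0.2957 2.8638; 2.0914 17.7276]
AᵀP(A−BK) = [2.5146 15.5097; 15.5097 99.6732]
P' = Q + AᵀP(A−BK) = [12.5146 21.5097; 21.5097 103.6732]
tr(P') = 116.1877

-0.8638 -4.5759


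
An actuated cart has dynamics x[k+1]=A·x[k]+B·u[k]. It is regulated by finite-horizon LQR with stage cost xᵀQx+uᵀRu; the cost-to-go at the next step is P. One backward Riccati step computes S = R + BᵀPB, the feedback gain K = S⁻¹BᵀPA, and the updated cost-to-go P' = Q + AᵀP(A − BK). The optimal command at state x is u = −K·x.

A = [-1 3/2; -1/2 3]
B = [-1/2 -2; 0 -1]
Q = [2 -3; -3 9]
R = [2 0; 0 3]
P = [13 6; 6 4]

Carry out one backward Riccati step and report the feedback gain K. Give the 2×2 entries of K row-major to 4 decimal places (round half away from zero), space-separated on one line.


BᵀP = [-6.5000 -3.0000; -32.0000 -16.0000]
S = R + BᵀPB = [2 0; 0 3] + [3.2500 16.0000; 16.0000 80.0000] = [5.2500 16.0000; 16.0000 83.0000]
BᵀPA = [8.0000 -18.7500; 40.0000 -96.0000]
K = S⁻¹·BᵀPA = [0.1335 -0.1127; 0.4562 -1.1349]
A−BK = [-0.0209 -0.8261; -0.0438 1.8651]
AᵀP(A−BK) = [0.6843 -1.7024; -1.7024 8.1864]
P' = Q + AᵀP(A−BK) = [2.6843 -4.7024; -4.7024 17.1864]
tr(P') = 19.8707

0.1335 -0.1127 0.4562 -1.1349


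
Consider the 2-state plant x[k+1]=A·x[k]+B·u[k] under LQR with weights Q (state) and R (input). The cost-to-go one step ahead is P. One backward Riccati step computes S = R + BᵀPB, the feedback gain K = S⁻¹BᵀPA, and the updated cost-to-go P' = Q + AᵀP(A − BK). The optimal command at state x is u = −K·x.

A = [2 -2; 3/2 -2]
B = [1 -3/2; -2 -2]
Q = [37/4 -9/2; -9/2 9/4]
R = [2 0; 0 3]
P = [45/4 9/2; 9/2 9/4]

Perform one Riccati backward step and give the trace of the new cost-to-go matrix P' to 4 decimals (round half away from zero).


BᵀP = [2.2500 0.0000; -25.8750 -11.2500]
S = R + BᵀPB = [2 0; 0 3] + [2.2500 -3.3750; -3.3750 61.3125] = [4.2500 -3.3750; -3.3750 64.3125]
BᵀPA = [4.5000 -4.5000; -68.6250 74.2500]
K = S⁻¹·BᵀPA = [0.2207 -0.1482; -1.0555 1.1467]
A−BK = [0.1961 -0.1317; -0.1696 -0.0029]
AᵀP(A−BK) = [3.6375 -3.8880; -3.8880 4.1875]
P' = Q + AᵀP(A−BK) = [12.8875 -8.3880; -8.3880 6.4375]
tr(P') = 19.3251

19.3251


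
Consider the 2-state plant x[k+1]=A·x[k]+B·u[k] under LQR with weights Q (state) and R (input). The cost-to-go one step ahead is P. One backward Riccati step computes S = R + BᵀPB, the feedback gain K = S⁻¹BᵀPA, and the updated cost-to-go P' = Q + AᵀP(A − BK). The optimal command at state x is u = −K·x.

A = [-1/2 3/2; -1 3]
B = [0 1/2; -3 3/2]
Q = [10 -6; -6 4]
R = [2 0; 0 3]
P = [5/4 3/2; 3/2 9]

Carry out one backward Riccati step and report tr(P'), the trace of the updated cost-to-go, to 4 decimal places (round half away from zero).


18.0254

BᵀP = [-4.5000 -27.0000; 2.8750 14.2500]
S = R + BᵀPB = [2 0; 0 3] + [81.0000 -42.7500; -42.7500 22.8125] = [83.0000 -42.7500; -42.7500 25.8125]
BᵀPA = [29.2500 -87.7500; -15.6875 47.0625]
K = S⁻¹·BᵀPA = [0.2680 -0.8039; -0.1640 0.4919]
A−BK = [-0.4180 1.2541; 0.0498 -0.1495]
AᵀP(A−BK) = [0.4025 -1.2076; -1.2076 3.6229]
P' = Q + AᵀP(A−BK) = [10.4025 -7.2076; -7.2076 7.6229]
tr(P') = 18.0254


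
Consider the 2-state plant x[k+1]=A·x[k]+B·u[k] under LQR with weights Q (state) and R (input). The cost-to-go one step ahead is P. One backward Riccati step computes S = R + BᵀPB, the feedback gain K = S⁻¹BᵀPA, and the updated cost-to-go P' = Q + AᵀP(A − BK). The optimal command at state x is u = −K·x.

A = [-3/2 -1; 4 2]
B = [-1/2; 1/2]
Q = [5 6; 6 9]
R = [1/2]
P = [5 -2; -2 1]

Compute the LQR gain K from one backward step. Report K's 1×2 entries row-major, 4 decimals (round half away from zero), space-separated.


BᵀP = [-3.5000 1.5000]
S = R + BᵀPB = [1/2] + [2.5000] = [3.0000]
BᵀPA = [11.2500 6.5000]
K = S⁻¹·BᵀPA = [3.7500 2.1667]
A−BK = [0.3750 0.0833; 2.1250 0.9167]
AᵀP(A−BK) = [9.0625 5.1250; 5.1250 2.9167]
P' = Q + AᵀP(A−BK) = [14.0625 11.1250; 11.1250 11.9167]
tr(P') = 25.9792

3.7500 2.1667


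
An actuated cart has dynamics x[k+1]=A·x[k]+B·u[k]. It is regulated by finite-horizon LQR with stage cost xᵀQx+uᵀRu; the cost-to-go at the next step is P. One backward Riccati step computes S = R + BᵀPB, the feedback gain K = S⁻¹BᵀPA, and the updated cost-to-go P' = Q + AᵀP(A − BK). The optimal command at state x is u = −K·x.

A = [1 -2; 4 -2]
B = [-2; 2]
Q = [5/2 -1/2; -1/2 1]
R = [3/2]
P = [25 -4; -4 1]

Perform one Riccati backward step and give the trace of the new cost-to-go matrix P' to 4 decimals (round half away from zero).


BᵀP = [-58.0000 10.0000]
S = R + BᵀPB = [3/2] + [136.0000] = [137.5000]
BᵀPA = [-18.0000 96.0000]
K = S⁻¹·BᵀPA = [-0.1309 0.6982]
A−BK = [0.7382 -0.6036; 4.2618 -3.3964]
AᵀP(A−BK) = [6.6436 -5.4327; -5.4327 4.9745]
P' = Q + AᵀP(A−BK) = [9.1436 -5.9327; -5.9327 5.9745]
tr(P') = 15.1182

15.1182


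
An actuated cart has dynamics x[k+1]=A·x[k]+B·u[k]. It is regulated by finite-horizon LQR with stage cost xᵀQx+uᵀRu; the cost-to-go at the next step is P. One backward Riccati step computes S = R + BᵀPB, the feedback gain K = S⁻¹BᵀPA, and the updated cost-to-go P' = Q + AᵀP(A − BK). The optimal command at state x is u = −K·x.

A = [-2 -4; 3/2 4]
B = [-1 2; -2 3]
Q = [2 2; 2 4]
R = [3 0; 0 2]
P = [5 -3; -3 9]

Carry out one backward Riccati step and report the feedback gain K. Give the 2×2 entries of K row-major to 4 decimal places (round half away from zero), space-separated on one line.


-1.2644 -2.8746 -0.3712 -0.6508

BᵀP = [1.0000 -15.0000; 1.0000 21.0000]
S = R + BᵀPB = [3 0; 0 2] + [29.0000 -43.0000; -43.0000 65.0000] = [32.0000 -43.0000; -43.0000 67.0000]
BᵀPA = [-24.5000 -64.0000; 29.5000 80.0000]
K = S⁻¹·BᵀPA = [-1.2644 -2.8746; -0.3712 -0.6508]
A−BK = [-2.5220 -5.5729; 0.0847 0.2034]
AᵀP(A−BK) = [38.2220 84.7729; 84.7729 188.0949]
P' = Q + AᵀP(A−BK) = [40.2220 86.7729; 86.7729 192.0949]
tr(P') = 232.3169


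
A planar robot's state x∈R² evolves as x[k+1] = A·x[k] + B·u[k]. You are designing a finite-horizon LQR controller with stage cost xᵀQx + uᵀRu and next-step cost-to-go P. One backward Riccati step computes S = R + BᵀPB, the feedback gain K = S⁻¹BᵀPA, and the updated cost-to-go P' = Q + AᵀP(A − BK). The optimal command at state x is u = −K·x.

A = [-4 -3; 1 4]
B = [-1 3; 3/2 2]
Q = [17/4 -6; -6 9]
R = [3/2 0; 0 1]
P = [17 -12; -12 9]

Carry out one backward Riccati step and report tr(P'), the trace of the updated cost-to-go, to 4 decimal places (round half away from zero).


BᵀP = [-35.0000 25.5000; 27.0000 -18.0000]
S = R + BᵀPB = [3/2 0; 0 1] + [73.2500 -54.0000; -54.0000 45.0000] = [74.7500 -54.0000; -54.0000 46.0000]
BᵀPA = [165.5000 207.0000; -126.0000 -153.0000]
K = S⁻¹·BᵀPA = [1.5483 2.4115; -0.9215 -0.4952]
A−BK = [0.3129 0.8971; 0.5206 1.3732]
AᵀP(A−BK) = [4.6392 6.5024; 6.5024 10.0550]
P' = Q + AᵀP(A−BK) = [8.8892 0.5024; 0.5024 19.0550]
tr(P') = 27.9443

27.9443


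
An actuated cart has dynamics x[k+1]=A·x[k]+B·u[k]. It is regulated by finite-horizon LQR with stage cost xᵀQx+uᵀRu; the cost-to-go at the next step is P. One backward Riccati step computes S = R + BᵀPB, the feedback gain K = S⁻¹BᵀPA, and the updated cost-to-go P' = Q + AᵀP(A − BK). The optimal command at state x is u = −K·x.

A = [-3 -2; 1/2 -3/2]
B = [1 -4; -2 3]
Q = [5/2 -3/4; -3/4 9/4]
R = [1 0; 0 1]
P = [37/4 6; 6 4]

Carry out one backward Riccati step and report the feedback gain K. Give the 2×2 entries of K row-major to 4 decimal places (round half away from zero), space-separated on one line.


0.6283 1.0186 1.1673 1.2416

BᵀP = [-2.7500 -2.0000; -19.0000 -12.0000]
S = R + BᵀPB = [1 0; 0 1] + [1.2500 5.0000; 5.0000 40.0000] = [2.2500 5.0000; 5.0000 41.0000]
BᵀPA = [7.2500 8.5000; 51.0000 56.0000]
K = S⁻¹·BᵀPA = [0.6283 1.0186; 1.1673 1.2416]
A−BK = [1.0409 1.9480; -1.7454 -3.1877]
AᵀP(A−BK) = [2.1636 2.7918; 2.7918 3.8104]
P' = Q + AᵀP(A−BK) = [4.6636 2.0418; 2.0418 6.0604]
tr(P') = 10.7240


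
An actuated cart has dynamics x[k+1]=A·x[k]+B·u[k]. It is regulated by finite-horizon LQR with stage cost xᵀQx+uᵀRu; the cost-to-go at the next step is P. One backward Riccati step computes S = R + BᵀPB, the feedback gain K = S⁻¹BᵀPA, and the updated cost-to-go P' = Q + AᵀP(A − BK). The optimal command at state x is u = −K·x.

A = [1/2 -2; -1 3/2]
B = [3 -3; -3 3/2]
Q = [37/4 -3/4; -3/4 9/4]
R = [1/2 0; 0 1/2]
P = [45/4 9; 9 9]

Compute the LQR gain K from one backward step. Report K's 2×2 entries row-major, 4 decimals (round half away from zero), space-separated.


BᵀP = [6.7500 0.0000; -20.2500 -13.5000]
S = R + BᵀPB = [1/2 0; 0 1/2] + [20.2500 -20.2500; -20.2500 40.5000] = [20.7500 -20.2500; -20.2500 41.0000]
BᵀPA = [3.3750 -13.5000; 3.3750 20.2500]
K = S⁻¹·BᵀPA = [0.4691 -0.3255; 0.3140 0.3331]
A−BK = [0.0347 -0.0241; -0.0637 0.0238]
AᵀP(A−BK) = [0.1696 -0.0258; -0.0258 0.1098]
P' = Q + AᵀP(A−BK) = [9.4196 -0.7758; -0.7758 2.3598]
tr(P') = 11.7794

0.4691 -0.3255 0.3140 0.3331
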